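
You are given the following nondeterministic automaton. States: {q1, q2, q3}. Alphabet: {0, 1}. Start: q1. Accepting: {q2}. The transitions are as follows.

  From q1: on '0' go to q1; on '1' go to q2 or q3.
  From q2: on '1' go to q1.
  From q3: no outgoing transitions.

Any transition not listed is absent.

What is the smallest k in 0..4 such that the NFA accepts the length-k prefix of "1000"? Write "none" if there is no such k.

1

Start in {q1}.
Read '1': {q1} → {q2, q3}.
None of the earlier sets intersect F, but {q2, q3} does.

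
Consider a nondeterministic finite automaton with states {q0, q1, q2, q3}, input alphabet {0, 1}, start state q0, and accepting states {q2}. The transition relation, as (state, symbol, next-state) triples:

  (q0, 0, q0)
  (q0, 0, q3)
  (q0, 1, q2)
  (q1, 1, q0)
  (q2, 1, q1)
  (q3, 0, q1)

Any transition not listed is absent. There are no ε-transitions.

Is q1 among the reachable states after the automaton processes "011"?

Yes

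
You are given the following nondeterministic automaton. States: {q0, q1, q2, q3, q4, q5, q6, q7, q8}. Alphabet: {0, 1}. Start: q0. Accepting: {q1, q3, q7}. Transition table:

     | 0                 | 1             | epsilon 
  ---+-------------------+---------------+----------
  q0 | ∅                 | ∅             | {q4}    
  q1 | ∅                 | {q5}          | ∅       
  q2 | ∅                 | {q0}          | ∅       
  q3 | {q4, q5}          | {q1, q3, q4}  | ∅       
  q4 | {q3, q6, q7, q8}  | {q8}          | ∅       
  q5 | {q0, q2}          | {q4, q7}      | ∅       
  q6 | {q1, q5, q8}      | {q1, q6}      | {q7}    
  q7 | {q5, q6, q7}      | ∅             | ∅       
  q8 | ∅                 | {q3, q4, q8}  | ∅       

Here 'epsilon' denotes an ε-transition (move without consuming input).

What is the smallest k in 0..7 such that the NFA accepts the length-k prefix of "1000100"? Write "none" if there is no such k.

none

Start: ε-closure({q0}) = {q0, q4}.
Read '1': {q0, q4} → {q8}.
Read '0': {q8} → ∅.
The set is empty and remains empty for the remaining 5 symbols.
No reachable set along the way intersects F.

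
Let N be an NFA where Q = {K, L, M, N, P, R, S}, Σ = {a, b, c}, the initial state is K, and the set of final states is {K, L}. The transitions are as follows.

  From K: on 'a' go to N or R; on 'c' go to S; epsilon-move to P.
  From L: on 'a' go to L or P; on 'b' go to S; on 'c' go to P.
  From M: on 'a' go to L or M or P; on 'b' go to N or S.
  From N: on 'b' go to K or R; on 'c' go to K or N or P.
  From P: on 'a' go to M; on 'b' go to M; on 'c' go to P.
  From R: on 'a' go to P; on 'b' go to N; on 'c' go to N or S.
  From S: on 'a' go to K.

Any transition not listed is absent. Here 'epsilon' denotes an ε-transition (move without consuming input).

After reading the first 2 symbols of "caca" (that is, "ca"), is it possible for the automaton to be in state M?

Start: ε-closure({K}) = {K, P}.
Read 'c': K→{S}, P→{P}; now {P, S}.
Read 'a': P→{M}, S→{K}; union {K, M}; ε-closure = {K, M, P}.
State M is in {K, M, P}.

Yes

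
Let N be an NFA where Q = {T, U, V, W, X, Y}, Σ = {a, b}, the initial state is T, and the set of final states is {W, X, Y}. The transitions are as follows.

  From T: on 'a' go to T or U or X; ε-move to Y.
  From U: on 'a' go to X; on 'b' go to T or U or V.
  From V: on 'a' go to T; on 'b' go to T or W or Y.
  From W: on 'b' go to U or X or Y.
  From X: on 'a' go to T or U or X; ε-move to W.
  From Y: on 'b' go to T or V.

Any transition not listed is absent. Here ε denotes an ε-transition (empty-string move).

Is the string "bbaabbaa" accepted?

Start: ε-closure({T}) = {T, Y}.
Read 'b': {T, Y} → {T, V, Y}.
Read 'b': {T, V, Y} → {T, V, W, Y}.
Read 'a': {T, V, W, Y} → {T, U, W, X, Y}.
Read 'a': {T, U, W, X, Y} → {T, U, W, X, Y}.
Read 'b': {T, U, W, X, Y} → {T, U, V, W, X, Y}.
Read 'b': {T, U, V, W, X, Y} → {T, U, V, W, X, Y}.
Read 'a': {T, U, V, W, X, Y} → {T, U, W, X, Y}.
Read 'a': {T, U, W, X, Y} → {T, U, W, X, Y}.
The final set {T, U, W, X, Y} contains the accepting states W, X, Y.

Yes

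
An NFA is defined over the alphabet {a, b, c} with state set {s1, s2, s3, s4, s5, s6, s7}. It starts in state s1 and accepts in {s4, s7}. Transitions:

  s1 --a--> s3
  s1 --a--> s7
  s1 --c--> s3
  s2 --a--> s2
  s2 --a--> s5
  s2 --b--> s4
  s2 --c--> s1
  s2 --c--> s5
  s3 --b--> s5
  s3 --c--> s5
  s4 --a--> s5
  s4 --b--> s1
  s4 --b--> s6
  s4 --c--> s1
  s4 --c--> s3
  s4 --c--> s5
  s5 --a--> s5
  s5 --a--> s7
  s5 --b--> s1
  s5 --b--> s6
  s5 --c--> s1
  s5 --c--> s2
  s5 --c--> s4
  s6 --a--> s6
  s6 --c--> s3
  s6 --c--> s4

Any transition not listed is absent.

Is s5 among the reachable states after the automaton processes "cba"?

Yes

Start in {s1}.
Read 'c': s1→{s3}; now {s3}.
Read 'b': s3→{s5}; now {s5}.
Read 'a': s5→{s5, s7}; now {s5, s7}.
State s5 is in {s5, s7}.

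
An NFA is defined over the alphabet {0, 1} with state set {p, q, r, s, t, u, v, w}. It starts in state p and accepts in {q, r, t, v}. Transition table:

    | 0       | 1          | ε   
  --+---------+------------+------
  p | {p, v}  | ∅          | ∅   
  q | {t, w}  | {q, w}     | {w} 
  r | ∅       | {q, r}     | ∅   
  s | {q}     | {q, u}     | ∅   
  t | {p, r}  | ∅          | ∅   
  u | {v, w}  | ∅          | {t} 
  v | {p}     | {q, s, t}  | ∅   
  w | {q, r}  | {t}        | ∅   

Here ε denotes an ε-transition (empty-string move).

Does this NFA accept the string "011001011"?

Yes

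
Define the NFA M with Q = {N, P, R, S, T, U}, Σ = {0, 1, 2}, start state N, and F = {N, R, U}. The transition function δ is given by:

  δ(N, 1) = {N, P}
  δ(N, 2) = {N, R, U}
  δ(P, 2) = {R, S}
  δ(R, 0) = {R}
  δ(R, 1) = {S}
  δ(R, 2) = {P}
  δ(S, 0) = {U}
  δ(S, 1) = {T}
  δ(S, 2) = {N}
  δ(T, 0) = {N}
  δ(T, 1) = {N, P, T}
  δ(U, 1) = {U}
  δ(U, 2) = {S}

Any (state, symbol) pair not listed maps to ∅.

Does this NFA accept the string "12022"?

Start in {N}.
Read '1': N→{N, P}; now {N, P}.
Read '2': N→{N, R, U}, P→{R, S}; now {N, R, S, U}.
Read '0': N→∅, R→{R}, S→{U}, U→∅; now {R, U}.
Read '2': R→{P}, U→{S}; now {P, S}.
Read '2': P→{R, S}, S→{N}; now {N, R, S}.
The final set {N, R, S} contains the accepting states N, R.

Yes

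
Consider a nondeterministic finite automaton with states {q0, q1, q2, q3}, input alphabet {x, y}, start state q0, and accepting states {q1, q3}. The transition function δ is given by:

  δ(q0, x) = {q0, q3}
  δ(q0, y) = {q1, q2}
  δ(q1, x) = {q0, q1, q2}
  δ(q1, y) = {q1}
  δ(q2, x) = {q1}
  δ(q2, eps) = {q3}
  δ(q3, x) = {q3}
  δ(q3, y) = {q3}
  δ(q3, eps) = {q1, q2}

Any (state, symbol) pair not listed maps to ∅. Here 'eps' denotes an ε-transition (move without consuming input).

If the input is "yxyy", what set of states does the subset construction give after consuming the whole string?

Start in {q0}.
Read 'y': {q0} → {q1, q2, q3}.
Read 'x': {q1, q2, q3} → {q0, q1, q2, q3}.
Read 'y': {q0, q1, q2, q3} → {q1, q2, q3}.
Read 'y': {q1, q2, q3} → {q1, q2, q3}.

{q1, q2, q3}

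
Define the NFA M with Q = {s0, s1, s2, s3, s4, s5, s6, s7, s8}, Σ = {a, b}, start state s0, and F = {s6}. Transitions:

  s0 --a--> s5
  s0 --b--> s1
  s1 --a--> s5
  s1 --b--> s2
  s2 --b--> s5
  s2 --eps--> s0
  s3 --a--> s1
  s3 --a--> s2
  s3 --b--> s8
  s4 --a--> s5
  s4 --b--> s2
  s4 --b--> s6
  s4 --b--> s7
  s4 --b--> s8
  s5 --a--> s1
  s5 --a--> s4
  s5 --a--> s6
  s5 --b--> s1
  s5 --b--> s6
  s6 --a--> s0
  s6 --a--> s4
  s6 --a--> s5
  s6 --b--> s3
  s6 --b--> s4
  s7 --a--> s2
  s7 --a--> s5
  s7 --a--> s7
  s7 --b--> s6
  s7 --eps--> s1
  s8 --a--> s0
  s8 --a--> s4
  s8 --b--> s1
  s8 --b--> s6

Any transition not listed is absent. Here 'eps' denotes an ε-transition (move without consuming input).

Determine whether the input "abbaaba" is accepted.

No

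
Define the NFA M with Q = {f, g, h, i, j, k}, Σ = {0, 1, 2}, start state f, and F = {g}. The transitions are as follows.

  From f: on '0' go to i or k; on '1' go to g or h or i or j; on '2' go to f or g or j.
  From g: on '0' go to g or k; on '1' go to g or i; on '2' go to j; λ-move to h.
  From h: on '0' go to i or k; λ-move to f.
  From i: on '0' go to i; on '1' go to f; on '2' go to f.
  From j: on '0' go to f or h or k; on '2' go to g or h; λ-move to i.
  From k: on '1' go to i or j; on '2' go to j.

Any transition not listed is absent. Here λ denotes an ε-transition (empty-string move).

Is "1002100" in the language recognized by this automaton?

Start in {f}.
Read '1': {f} → {f, g, h, i, j}.
Read '0': {f, g, h, i, j} → {f, g, h, i, k}.
Read '0': {f, g, h, i, k} → {f, g, h, i, k}.
Read '2': {f, g, h, i, k} → {f, g, h, i, j}.
Read '1': {f, g, h, i, j} → {f, g, h, i, j}.
Read '0': {f, g, h, i, j} → {f, g, h, i, k}.
Read '0': {f, g, h, i, k} → {f, g, h, i, k}.
The final set {f, g, h, i, k} contains the accepting state g.

Yes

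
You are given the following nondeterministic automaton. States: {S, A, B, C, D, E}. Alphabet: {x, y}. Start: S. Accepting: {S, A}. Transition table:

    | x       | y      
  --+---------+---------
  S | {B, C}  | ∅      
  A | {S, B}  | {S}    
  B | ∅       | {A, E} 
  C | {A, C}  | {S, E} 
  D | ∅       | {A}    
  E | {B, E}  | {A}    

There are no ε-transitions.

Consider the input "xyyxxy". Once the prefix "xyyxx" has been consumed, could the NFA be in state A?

Yes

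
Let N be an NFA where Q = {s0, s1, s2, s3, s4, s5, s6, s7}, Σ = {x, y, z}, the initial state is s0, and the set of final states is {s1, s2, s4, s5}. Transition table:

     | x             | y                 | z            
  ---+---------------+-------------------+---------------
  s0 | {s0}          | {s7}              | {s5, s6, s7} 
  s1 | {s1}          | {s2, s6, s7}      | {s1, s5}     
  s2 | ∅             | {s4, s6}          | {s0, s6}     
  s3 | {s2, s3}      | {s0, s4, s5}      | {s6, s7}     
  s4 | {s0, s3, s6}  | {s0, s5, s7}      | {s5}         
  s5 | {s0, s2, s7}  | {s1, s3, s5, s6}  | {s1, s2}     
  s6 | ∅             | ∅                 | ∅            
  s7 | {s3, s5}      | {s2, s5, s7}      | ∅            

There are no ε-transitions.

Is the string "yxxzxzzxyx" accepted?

Yes

Start in {s0}.
Read 'y': s0→{s7}; now {s7}.
Read 'x': s7→{s3, s5}; now {s3, s5}.
Read 'x': s3→{s2, s3}, s5→{s0, s2, s7}; now {s0, s2, s3, s7}.
Read 'z': s0→{s5, s6, s7}, s2→{s0, s6}, s3→{s6, s7}, s7→∅; now {s0, s5, s6, s7}.
Read 'x': s0→{s0}, s5→{s0, s2, s7}, s6→∅, s7→{s3, s5}; now {s0, s2, s3, s5, s7}.
Read 'z': s0→{s5, s6, s7}, s2→{s0, s6}, s3→{s6, s7}, s5→{s1, s2}, s7→∅; now {s0, s1, s2, s5, s6, s7}.
Read 'z': s0→{s5, s6, s7}, s1→{s1, s5}, s2→{s0, s6}, s5→{s1, s2}, s6→∅, s7→∅; now {s0, s1, s2, s5, s6, s7}.
Read 'x': s0→{s0}, s1→{s1}, s2→∅, s5→{s0, s2, s7}, s6→∅, s7→{s3, s5}; now {s0, s1, s2, s3, s5, s7}.
Read 'y': s0→{s7}, s1→{s2, s6, s7}, s2→{s4, s6}, s3→{s0, s4, s5}, s5→{s1, s3, s5, s6}, s7→{s2, s5, s7}; now {s0, s1, s2, s3, s4, s5, s6, s7}.
Read 'x': s0→{s0}, s1→{s1}, s2→∅, s3→{s2, s3}, s4→{s0, s3, s6}, s5→{s0, s2, s7}, s6→∅, s7→{s3, s5}; now {s0, s1, s2, s3, s5, s6, s7}.
The final set {s0, s1, s2, s3, s5, s6, s7} contains the accepting states s1, s2, s5.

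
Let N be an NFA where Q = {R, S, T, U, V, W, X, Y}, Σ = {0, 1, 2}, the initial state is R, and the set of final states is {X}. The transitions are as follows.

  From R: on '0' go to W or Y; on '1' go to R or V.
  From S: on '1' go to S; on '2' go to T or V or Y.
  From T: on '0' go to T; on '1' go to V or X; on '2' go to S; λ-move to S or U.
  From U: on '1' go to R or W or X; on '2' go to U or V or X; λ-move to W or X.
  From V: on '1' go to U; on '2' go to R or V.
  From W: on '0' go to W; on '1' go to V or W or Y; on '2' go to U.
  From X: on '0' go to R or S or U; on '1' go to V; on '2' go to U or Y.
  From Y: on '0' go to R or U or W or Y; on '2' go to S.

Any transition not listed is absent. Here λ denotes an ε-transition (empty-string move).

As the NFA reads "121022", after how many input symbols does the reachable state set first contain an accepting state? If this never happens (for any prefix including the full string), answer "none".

3

Start in {R}.
Read '1': {R} → {R, V}.
Read '2': {R, V} → {R, V}.
Read '1': {R, V} → {R, U, V, W, X}.
None of the earlier sets intersect F, but {R, U, V, W, X} does.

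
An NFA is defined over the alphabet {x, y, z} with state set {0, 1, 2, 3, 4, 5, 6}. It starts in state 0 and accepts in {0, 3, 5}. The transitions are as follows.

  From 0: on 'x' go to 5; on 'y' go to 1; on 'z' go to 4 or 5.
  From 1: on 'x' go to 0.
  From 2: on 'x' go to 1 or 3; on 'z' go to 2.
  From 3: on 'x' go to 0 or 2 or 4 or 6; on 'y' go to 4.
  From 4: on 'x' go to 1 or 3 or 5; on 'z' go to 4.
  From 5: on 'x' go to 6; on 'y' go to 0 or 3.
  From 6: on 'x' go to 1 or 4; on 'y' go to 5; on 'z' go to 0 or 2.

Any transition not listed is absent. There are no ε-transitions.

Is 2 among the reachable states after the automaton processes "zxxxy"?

No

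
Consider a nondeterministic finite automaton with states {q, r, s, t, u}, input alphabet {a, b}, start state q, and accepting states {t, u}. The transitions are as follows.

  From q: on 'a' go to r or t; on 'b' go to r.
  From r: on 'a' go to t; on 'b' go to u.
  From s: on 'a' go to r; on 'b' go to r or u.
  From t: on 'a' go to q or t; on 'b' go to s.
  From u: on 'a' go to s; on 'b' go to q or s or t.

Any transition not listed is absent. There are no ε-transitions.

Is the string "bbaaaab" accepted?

No

Start in {q}.
Read 'b': q→{r}; now {r}.
Read 'b': r→{u}; now {u}.
Read 'a': u→{s}; now {s}.
Read 'a': s→{r}; now {r}.
Read 'a': r→{t}; now {t}.
Read 'a': t→{q, t}; now {q, t}.
Read 'b': q→{r}, t→{s}; now {r, s}.
The final set {r, s} contains no accepting state.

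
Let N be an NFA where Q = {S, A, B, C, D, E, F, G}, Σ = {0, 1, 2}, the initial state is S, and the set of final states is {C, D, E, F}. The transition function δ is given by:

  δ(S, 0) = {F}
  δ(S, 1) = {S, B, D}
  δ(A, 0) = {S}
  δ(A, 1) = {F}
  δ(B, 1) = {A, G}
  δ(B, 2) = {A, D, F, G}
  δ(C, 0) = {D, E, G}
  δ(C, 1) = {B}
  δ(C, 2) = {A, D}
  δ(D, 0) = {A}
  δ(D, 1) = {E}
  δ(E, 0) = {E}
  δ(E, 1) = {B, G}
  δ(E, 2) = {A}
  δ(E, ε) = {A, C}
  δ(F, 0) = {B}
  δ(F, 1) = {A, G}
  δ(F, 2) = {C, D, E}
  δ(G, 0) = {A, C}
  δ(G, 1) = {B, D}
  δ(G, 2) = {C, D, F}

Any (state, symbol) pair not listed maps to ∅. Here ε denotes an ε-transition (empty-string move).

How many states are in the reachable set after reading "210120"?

Start in {S}.
Read '2': {S} → ∅.
The set is empty and remains empty for the remaining 5 symbols.
That set has 0 states.

0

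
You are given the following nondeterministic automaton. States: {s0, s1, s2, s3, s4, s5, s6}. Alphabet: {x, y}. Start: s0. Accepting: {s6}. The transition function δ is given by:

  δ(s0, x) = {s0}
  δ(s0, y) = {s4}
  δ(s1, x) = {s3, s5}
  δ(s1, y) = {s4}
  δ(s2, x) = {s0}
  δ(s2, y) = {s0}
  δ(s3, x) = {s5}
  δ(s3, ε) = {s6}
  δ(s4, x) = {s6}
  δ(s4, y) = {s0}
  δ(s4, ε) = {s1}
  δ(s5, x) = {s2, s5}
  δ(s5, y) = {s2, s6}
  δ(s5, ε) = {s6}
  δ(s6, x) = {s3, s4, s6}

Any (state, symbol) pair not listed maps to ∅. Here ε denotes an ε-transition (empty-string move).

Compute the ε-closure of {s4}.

Begin with {s4}.
ε-move s4 → s1; add s1.

{s1, s4}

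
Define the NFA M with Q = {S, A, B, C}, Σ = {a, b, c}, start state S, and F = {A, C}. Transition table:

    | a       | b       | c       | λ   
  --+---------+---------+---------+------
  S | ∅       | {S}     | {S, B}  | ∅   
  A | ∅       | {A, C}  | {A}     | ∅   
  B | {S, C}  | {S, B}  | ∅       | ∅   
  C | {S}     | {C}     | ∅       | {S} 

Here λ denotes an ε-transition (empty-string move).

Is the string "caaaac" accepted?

No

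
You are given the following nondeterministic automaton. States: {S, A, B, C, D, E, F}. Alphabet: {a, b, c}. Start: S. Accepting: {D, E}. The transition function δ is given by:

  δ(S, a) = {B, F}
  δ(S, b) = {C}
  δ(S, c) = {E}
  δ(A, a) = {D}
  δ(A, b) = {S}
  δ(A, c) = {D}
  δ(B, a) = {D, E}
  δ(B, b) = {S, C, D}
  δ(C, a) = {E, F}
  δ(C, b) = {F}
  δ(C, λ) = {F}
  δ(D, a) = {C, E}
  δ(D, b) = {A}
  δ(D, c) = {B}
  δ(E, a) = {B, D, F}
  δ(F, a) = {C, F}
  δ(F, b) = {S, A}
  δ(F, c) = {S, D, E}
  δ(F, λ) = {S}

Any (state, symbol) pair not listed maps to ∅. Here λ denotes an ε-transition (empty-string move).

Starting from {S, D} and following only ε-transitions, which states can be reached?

{S, D}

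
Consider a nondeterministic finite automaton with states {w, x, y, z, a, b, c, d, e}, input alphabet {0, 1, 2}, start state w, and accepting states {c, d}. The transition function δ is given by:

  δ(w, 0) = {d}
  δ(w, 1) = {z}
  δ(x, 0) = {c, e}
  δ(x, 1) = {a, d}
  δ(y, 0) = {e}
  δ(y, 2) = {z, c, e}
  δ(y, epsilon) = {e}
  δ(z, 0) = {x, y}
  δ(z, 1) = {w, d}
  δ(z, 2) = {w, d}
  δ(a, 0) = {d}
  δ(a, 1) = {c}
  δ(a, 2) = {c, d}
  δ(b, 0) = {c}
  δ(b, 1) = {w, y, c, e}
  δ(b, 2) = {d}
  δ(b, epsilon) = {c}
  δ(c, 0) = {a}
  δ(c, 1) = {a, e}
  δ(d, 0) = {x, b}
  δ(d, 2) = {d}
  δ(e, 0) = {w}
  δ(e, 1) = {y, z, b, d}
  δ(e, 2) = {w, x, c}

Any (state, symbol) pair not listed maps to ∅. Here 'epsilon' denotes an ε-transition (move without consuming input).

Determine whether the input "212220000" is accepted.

Start in {w}.
Read '2': w→∅; now ∅.
The set is empty and remains empty for the remaining 8 symbols.
The final set ∅ contains no accepting state.

No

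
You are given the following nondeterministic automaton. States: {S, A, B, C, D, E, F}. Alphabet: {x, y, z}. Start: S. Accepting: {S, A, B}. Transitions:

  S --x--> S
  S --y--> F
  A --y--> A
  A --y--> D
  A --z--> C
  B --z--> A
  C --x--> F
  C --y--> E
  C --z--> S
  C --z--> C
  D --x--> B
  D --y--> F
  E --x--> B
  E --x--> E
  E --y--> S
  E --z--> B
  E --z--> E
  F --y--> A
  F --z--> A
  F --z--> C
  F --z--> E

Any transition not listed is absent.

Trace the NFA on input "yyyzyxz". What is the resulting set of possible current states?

{A, B, E}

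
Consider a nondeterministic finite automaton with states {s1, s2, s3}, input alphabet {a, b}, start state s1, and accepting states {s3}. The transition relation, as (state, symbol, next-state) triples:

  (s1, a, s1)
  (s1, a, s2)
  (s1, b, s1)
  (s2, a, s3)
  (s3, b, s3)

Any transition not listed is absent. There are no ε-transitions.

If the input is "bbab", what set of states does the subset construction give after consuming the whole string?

Start in {s1}.
Read 'b': s1→{s1}; now {s1}.
Read 'b': s1→{s1}; now {s1}.
Read 'a': s1→{s1, s2}; now {s1, s2}.
Read 'b': s1→{s1}, s2→∅; now {s1}.

{s1}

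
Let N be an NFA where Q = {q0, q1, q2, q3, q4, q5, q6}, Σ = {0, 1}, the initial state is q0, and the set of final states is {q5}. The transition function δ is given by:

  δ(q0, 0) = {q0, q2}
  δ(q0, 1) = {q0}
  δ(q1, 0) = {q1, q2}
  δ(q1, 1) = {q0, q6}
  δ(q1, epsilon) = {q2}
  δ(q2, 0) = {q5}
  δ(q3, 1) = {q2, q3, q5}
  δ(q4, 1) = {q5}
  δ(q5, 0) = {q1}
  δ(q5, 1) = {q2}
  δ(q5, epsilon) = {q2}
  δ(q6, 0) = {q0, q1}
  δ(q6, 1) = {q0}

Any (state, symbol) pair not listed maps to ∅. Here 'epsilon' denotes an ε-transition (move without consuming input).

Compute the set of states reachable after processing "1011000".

{q0, q1, q2, q5}

Start in {q0}.
Read '1': {q0} → {q0}.
Read '0': {q0} → {q0, q2}.
Read '1': {q0, q2} → {q0}.
Read '1': {q0} → {q0}.
Read '0': {q0} → {q0, q2}.
Read '0': {q0, q2} → {q0, q2, q5}.
Read '0': {q0, q2, q5} → {q0, q1, q2, q5}.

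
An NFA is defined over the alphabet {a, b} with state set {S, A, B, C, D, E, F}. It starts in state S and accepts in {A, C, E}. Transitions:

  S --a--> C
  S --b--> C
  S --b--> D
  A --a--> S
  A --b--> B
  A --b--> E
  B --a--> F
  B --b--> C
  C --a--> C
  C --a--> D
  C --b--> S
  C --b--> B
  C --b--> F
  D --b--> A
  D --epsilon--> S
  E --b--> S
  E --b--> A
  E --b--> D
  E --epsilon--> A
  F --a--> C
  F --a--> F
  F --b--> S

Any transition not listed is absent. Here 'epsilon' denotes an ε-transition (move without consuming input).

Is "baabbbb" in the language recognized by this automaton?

Yes

Start in {S}.
Read 'b': S→{C, D}; union {C, D}; ε-closure = {S, C, D}.
Read 'a': S→{C}, C→{C, D}, D→∅; union {C, D}; ε-closure = {S, C, D}.
Read 'a': S→{C}, C→{C, D}, D→∅; union {C, D}; ε-closure = {S, C, D}.
Read 'b': S→{C, D}, C→{S, B, F}, D→{A}; now {S, A, B, C, D, F}.
Read 'b': S→{C, D}, A→{B, E}, B→{C}, C→{S, B, F}, D→{A}, F→{S}; now {S, A, B, C, D, E, F}.
Read 'b': S→{C, D}, A→{B, E}, B→{C}, C→{S, B, F}, D→{A}, E→{S, A, D}, F→{S}; now {S, A, B, C, D, E, F}.
Read 'b': S→{C, D}, A→{B, E}, B→{C}, C→{S, B, F}, D→{A}, E→{S, A, D}, F→{S}; now {S, A, B, C, D, E, F}.
The final set {S, A, B, C, D, E, F} contains the accepting states A, C, E.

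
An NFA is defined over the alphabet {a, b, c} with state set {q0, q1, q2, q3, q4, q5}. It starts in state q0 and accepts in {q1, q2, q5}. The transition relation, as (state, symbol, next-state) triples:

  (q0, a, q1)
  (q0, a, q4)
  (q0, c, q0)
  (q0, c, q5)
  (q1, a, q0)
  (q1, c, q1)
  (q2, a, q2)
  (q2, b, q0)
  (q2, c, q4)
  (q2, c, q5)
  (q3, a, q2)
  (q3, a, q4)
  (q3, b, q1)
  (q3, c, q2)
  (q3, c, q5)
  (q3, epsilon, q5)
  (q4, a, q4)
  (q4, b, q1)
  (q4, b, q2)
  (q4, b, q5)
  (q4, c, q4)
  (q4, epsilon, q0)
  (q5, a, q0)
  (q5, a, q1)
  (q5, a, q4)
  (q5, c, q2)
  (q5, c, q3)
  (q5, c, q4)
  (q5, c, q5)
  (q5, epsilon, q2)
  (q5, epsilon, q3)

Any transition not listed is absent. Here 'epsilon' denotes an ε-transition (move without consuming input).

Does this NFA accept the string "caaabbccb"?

Yes

Start in {q0}.
Read 'c': q0→{q0, q5}; union {q0, q5}; ε-closure = {q0, q2, q3, q5}.
Read 'a': q0→{q1, q4}, q2→{q2}, q3→{q2, q4}, q5→{q0, q1, q4}; now {q0, q1, q2, q4}.
Read 'a': q0→{q1, q4}, q1→{q0}, q2→{q2}, q4→{q4}; now {q0, q1, q2, q4}.
Read 'a': q0→{q1, q4}, q1→{q0}, q2→{q2}, q4→{q4}; now {q0, q1, q2, q4}.
Read 'b': q0→∅, q1→∅, q2→{q0}, q4→{q1, q2, q5}; union {q0, q1, q2, q5}; ε-closure = {q0, q1, q2, q3, q5}.
Read 'b': q0→∅, q1→∅, q2→{q0}, q3→{q1}, q5→∅; now {q0, q1}.
Read 'c': q0→{q0, q5}, q1→{q1}; union {q0, q1, q5}; ε-closure = {q0, q1, q2, q3, q5}.
Read 'c': q0→{q0, q5}, q1→{q1}, q2→{q4, q5}, q3→{q2, q5}, q5→{q2, q3, q4, q5}; now {q0, q1, q2, q3, q4, q5}.
Read 'b': q0→∅, q1→∅, q2→{q0}, q3→{q1}, q4→{q1, q2, q5}, q5→∅; union {q0, q1, q2, q5}; ε-closure = {q0, q1, q2, q3, q5}.
The final set {q0, q1, q2, q3, q5} contains the accepting states q1, q2, q5.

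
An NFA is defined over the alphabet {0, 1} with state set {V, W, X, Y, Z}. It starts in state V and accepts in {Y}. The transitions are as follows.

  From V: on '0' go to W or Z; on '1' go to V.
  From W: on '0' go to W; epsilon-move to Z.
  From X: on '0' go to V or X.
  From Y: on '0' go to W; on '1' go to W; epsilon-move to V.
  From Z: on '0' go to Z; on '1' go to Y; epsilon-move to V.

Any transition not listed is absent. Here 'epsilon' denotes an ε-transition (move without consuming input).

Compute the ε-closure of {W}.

{V, W, Z}

Begin with {W}.
ε-move W → Z; add Z.
ε-move Z → V; add V.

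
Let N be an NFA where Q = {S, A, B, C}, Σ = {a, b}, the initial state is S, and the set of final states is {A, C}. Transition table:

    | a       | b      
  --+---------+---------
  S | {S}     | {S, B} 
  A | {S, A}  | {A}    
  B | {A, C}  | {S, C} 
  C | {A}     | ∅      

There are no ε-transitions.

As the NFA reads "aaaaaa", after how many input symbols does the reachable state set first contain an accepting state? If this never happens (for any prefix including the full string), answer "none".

Start in {S}.
Read 'a': S→{S}; now {S}.
Read 'a': S→{S}; now {S}.
Read 'a': S→{S}; now {S}.
Read 'a': S→{S}; now {S}.
Read 'a': S→{S}; now {S}.
Read 'a': S→{S}; now {S}.
No reachable set along the way intersects F.

none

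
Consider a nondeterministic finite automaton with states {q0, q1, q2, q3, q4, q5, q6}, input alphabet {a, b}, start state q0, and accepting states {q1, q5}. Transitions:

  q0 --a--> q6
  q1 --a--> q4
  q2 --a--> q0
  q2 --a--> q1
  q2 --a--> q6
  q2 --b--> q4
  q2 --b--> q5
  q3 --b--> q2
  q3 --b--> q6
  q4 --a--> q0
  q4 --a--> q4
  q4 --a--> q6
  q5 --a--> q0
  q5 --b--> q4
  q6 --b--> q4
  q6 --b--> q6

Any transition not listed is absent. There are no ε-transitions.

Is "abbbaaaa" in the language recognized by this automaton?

Start in {q0}.
Read 'a': {q0} → {q6}.
Read 'b': {q6} → {q4, q6}.
Read 'b': {q4, q6} → {q4, q6}.
Read 'b': {q4, q6} → {q4, q6}.
Read 'a': {q4, q6} → {q0, q4, q6}.
Read 'a': {q0, q4, q6} → {q0, q4, q6}.
Read 'a': {q0, q4, q6} → {q0, q4, q6}.
Read 'a': {q0, q4, q6} → {q0, q4, q6}.
The final set {q0, q4, q6} contains no accepting state.

No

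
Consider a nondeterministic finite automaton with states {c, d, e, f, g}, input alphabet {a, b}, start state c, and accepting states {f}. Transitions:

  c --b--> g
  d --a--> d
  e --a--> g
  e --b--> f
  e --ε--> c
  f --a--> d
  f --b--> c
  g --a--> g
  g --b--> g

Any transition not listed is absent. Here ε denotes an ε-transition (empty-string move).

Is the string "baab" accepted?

No

Start in {c}.
Read 'b': c→{g}; now {g}.
Read 'a': g→{g}; now {g}.
Read 'a': g→{g}; now {g}.
Read 'b': g→{g}; now {g}.
The final set {g} contains no accepting state.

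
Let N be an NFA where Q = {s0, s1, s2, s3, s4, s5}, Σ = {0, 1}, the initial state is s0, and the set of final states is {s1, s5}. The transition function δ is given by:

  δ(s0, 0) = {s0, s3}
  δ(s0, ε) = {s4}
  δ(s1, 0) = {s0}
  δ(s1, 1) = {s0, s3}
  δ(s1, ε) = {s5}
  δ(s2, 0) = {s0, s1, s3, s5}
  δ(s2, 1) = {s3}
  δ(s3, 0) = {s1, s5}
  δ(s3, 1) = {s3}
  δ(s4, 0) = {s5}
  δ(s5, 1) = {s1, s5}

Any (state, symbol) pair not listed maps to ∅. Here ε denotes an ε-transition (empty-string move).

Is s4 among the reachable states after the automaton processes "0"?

Start: ε-closure({s0}) = {s0, s4}.
Read '0': {s0, s4} → {s0, s3, s4, s5}.
State s4 is in {s0, s3, s4, s5}.

Yes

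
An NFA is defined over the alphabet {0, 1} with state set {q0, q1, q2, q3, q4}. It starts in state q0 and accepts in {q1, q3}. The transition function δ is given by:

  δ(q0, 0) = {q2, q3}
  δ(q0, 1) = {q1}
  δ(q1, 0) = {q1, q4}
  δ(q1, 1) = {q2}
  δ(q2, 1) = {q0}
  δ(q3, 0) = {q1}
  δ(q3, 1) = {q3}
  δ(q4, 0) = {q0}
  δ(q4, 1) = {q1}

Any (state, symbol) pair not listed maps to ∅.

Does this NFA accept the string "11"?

No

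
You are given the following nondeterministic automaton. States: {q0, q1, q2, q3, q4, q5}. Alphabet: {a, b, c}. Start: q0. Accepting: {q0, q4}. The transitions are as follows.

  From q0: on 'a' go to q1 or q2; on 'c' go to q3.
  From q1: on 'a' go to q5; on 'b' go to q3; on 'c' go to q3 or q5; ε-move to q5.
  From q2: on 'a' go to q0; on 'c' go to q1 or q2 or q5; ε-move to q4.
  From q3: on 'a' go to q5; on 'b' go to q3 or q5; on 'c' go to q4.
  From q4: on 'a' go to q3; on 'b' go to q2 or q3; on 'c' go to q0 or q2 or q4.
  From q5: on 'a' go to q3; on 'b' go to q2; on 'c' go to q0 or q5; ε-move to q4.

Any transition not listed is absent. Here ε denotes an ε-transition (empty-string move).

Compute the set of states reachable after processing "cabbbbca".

Start in {q0}.
Read 'c': {q0} → {q3}.
Read 'a': {q3} → {q4, q5}.
Read 'b': {q4, q5} → {q2, q3, q4}.
Read 'b': {q2, q3, q4} → {q2, q3, q4, q5}.
Read 'b': {q2, q3, q4, q5} → {q2, q3, q4, q5}.
Read 'b': {q2, q3, q4, q5} → {q2, q3, q4, q5}.
Read 'c': {q2, q3, q4, q5} → {q0, q1, q2, q4, q5}.
Read 'a': {q0, q1, q2, q4, q5} → {q0, q1, q2, q3, q4, q5}.

{q0, q1, q2, q3, q4, q5}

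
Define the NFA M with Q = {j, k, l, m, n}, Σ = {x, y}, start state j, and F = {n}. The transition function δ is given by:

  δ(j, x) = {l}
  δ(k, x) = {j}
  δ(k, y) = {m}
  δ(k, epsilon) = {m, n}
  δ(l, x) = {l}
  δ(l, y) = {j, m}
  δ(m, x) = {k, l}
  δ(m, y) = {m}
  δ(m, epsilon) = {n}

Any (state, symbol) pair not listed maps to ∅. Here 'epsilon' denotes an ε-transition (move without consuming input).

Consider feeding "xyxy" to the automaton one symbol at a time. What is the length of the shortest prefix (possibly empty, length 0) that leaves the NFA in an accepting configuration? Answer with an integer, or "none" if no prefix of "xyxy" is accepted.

2

Start in {j}.
Read 'x': {j} → {l}.
Read 'y': {l} → {j, m, n}.
None of the earlier sets intersect F, but {j, m, n} does.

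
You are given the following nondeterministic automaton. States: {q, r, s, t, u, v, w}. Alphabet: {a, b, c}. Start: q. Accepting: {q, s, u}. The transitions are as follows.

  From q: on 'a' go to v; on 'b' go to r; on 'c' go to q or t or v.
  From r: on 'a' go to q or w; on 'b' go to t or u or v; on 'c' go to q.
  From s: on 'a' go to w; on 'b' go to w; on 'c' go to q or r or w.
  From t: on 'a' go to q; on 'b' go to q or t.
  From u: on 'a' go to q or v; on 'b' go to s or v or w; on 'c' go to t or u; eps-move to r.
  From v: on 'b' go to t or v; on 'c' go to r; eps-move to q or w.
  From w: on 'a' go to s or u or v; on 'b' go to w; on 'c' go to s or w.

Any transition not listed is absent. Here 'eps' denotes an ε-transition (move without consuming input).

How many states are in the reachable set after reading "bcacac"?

7

Start in {q}.
Read 'b': q→{r}; now {r}.
Read 'c': r→{q}; now {q}.
Read 'a': q→{v}; union {v}; ε-closure = {q, v, w}.
Read 'c': q→{q, t, v}, v→{r}, w→{s, w}; now {q, r, s, t, v, w}.
Read 'a': q→{v}, r→{q, w}, s→{w}, t→{q}, v→∅, w→{s, u, v}; union {q, s, u, v, w}; ε-closure = {q, r, s, u, v, w}.
Read 'c': q→{q, t, v}, r→{q}, s→{q, r, w}, u→{t, u}, v→{r}, w→{s, w}; now {q, r, s, t, u, v, w}.
That set has 7 states.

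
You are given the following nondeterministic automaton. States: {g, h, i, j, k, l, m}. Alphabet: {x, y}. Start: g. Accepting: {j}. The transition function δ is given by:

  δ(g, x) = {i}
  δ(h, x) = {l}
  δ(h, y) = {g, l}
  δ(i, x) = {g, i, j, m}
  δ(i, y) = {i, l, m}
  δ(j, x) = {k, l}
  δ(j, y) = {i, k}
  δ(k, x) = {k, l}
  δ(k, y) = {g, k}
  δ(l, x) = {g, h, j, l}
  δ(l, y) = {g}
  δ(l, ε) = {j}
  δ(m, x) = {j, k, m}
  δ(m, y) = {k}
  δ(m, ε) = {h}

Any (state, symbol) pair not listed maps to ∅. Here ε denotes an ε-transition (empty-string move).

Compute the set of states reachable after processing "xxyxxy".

{g, h, i, j, k, l, m}

Start in {g}.
Read 'x': g→{i}; now {i}.
Read 'x': i→{g, i, j, m}; union {g, i, j, m}; ε-closure = {g, h, i, j, m}.
Read 'y': g→∅, h→{g, l}, i→{i, l, m}, j→{i, k}, m→{k}; union {g, i, k, l, m}; ε-closure = {g, h, i, j, k, l, m}.
Read 'x': g→{i}, h→{l}, i→{g, i, j, m}, j→{k, l}, k→{k, l}, l→{g, h, j, l}, m→{j, k, m}; now {g, h, i, j, k, l, m}.
Read 'x': g→{i}, h→{l}, i→{g, i, j, m}, j→{k, l}, k→{k, l}, l→{g, h, j, l}, m→{j, k, m}; now {g, h, i, j, k, l, m}.
Read 'y': g→∅, h→{g, l}, i→{i, l, m}, j→{i, k}, k→{g, k}, l→{g}, m→{k}; union {g, i, k, l, m}; ε-closure = {g, h, i, j, k, l, m}.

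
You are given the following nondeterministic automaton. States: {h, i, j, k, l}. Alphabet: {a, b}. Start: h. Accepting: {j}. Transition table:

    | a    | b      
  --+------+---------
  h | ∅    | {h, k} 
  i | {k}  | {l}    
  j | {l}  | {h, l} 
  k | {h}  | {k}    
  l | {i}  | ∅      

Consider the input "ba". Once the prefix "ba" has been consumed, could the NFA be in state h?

Yes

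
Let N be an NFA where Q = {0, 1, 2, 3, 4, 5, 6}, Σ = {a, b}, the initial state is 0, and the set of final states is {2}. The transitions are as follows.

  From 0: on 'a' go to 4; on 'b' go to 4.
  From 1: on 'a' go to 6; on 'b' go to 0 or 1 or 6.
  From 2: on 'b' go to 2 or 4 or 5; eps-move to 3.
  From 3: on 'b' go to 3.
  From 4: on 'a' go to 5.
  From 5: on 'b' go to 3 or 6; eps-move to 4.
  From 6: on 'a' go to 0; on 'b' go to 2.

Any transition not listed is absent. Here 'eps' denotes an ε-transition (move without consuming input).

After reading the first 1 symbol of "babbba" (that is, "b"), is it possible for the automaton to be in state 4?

Yes

Start in {0}.
Read 'b': {0} → {4}.
State 4 is in {4}.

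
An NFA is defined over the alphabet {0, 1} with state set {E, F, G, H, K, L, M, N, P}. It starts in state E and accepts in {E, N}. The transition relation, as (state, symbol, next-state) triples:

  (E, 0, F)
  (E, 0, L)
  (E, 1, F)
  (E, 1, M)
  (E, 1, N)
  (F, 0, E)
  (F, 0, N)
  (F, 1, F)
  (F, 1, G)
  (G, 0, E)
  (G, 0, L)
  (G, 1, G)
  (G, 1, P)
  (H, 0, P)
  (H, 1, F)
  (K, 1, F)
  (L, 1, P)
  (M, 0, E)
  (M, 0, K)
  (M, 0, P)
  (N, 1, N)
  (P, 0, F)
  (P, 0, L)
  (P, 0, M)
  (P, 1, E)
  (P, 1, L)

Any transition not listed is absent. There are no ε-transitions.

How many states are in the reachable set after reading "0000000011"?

Start in {E}.
Read '0': {E} → {F, L}.
Read '0': {F, L} → {E, N}.
Read '0': {E, N} → {F, L}.
Read '0': {F, L} → {E, N}.
Read '0': {E, N} → {F, L}.
Read '0': {F, L} → {E, N}.
Read '0': {E, N} → {F, L}.
Read '0': {F, L} → {E, N}.
Read '1': {E, N} → {F, M, N}.
Read '1': {F, M, N} → {F, G, N}.
That set has 3 states.

3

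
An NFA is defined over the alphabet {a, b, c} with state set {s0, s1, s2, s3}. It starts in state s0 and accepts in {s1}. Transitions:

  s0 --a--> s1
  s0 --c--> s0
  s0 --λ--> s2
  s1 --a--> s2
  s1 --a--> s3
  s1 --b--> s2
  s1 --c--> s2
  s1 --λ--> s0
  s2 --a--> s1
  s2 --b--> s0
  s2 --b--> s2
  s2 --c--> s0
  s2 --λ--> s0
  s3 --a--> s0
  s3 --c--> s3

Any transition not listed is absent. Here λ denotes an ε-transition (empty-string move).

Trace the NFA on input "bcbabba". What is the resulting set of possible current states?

{s0, s1, s2}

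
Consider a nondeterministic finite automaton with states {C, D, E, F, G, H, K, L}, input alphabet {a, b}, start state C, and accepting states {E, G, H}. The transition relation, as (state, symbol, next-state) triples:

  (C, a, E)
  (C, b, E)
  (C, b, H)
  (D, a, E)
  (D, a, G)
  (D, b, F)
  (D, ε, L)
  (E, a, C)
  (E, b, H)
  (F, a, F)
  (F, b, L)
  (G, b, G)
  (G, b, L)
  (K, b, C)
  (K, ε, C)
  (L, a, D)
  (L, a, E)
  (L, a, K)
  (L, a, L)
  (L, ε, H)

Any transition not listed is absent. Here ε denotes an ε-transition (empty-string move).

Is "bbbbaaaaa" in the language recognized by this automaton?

No

Start in {C}.
Read 'b': {C} → {E, H}.
Read 'b': {E, H} → {H}.
Read 'b': {H} → ∅.
The set is empty and remains empty for the remaining 6 symbols.
The final set ∅ contains no accepting state.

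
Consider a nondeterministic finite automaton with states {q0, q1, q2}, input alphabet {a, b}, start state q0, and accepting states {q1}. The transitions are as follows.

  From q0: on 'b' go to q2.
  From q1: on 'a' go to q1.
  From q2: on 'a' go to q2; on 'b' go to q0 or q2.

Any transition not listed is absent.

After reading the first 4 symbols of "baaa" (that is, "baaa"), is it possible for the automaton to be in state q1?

Start in {q0}.
Read 'b': q0→{q2}; now {q2}.
Read 'a': q2→{q2}; now {q2}.
Read 'a': q2→{q2}; now {q2}.
Read 'a': q2→{q2}; now {q2}.
State q1 is not in {q2}.

No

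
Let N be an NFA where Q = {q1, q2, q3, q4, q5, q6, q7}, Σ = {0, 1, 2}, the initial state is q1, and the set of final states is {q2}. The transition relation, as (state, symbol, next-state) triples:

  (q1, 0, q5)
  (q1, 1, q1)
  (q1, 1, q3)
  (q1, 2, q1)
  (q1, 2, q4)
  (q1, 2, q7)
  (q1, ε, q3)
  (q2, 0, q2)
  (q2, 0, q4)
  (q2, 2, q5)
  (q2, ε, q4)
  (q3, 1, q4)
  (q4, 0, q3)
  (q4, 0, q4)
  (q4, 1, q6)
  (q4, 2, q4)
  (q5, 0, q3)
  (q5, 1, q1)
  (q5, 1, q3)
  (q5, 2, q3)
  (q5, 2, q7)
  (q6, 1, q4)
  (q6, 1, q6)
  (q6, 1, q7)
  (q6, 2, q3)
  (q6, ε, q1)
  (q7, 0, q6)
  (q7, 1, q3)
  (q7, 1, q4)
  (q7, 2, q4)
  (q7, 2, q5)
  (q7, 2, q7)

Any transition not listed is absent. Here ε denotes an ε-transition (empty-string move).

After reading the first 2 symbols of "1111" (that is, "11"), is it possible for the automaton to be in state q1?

Yes

Start: ε-closure({q1}) = {q1, q3}.
Read '1': q1→{q1, q3}, q3→{q4}; now {q1, q3, q4}.
Read '1': q1→{q1, q3}, q3→{q4}, q4→{q6}; now {q1, q3, q4, q6}.
State q1 is in {q1, q3, q4, q6}.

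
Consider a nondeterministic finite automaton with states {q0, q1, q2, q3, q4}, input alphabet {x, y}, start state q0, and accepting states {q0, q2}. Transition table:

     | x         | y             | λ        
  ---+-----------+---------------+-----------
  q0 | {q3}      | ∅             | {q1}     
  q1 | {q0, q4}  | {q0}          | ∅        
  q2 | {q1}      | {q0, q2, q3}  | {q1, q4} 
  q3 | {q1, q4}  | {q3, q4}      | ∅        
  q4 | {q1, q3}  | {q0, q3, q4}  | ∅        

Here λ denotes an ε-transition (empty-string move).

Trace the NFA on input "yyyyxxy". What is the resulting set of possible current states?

{q0, q1, q3, q4}

Start: ε-closure({q0}) = {q0, q1}.
Read 'y': q0→∅, q1→{q0}; union {q0}; ε-closure = {q0, q1}.
Read 'y': q0→∅, q1→{q0}; union {q0}; ε-closure = {q0, q1}.
Read 'y': q0→∅, q1→{q0}; union {q0}; ε-closure = {q0, q1}.
Read 'y': q0→∅, q1→{q0}; union {q0}; ε-closure = {q0, q1}.
Read 'x': q0→{q3}, q1→{q0, q4}; union {q0, q3, q4}; ε-closure = {q0, q1, q3, q4}.
Read 'x': q0→{q3}, q1→{q0, q4}, q3→{q1, q4}, q4→{q1, q3}; now {q0, q1, q3, q4}.
Read 'y': q0→∅, q1→{q0}, q3→{q3, q4}, q4→{q0, q3, q4}; union {q0, q3, q4}; ε-closure = {q0, q1, q3, q4}.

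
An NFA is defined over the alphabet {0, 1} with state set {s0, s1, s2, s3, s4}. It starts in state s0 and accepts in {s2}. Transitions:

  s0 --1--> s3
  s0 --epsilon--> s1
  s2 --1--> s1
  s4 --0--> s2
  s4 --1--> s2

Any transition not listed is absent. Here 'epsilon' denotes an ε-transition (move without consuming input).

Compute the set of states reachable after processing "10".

∅

Start: ε-closure({s0}) = {s0, s1}.
Read '1': {s0, s1} → {s3}.
Read '0': {s3} → ∅.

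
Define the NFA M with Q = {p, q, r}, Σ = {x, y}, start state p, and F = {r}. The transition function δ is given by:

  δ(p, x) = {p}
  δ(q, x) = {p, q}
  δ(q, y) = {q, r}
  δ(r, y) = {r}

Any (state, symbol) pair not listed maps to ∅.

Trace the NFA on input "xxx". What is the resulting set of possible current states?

Start in {p}.
Read 'x': p→{p}; now {p}.
Read 'x': p→{p}; now {p}.
Read 'x': p→{p}; now {p}.

{p}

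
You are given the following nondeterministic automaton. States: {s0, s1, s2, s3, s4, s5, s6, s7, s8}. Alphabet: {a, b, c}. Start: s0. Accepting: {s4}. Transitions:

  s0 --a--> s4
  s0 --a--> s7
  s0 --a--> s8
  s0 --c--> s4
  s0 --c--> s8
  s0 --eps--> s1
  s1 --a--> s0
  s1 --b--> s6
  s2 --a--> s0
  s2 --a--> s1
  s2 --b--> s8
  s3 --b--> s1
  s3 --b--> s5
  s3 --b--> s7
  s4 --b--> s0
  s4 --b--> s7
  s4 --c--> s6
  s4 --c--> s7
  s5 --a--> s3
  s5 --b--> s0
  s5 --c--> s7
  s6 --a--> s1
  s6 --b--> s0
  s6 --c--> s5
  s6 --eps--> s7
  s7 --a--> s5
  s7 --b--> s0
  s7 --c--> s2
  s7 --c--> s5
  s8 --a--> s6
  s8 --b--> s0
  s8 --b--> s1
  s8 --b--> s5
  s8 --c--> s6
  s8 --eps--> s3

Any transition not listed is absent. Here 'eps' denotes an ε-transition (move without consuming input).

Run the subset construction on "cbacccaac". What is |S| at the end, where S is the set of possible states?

Start: ε-closure({s0}) = {s0, s1}.
Read 'c': {s0, s1} → {s3, s4, s8}.
Read 'b': {s3, s4, s8} → {s0, s1, s5, s7}.
Read 'a': {s0, s1, s5, s7} → {s0, s1, s3, s4, s5, s7, s8}.
Read 'c': {s0, s1, s3, s4, s5, s7, s8} → {s2, s3, s4, s5, s6, s7, s8}.
Read 'c': {s2, s3, s4, s5, s6, s7, s8} → {s2, s5, s6, s7}.
Read 'c': {s2, s5, s6, s7} → {s2, s5, s7}.
Read 'a': {s2, s5, s7} → {s0, s1, s3, s5}.
Read 'a': {s0, s1, s3, s5} → {s0, s1, s3, s4, s7, s8}.
Read 'c': {s0, s1, s3, s4, s7, s8} → {s2, s3, s4, s5, s6, s7, s8}.
That set has 7 states.

7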